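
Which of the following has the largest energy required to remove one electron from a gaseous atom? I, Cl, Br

First ionization energy rises across a period (greater Z_eff holds electrons more tightly) and falls down a group (valence electrons are farther from the nucleus).
All are in group 17, so first ionization energy increases up the group.
The largest energy required to remove one electron from a gaseous atom among these belongs to Cl.

Cl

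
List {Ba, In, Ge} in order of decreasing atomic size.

Ge is in period 4, group 14; In is in period 5, group 13; Ba is in period 6, group 2.
Moving right in a period, electrons are added to the same shell under a stronger nuclear pull, so atoms get smaller; moving down, a new shell is opened and atoms get larger.
Here both period and group differ, so the two effects have to be weighed against each other.
In > Ge: relative to Ge, both the across-period and down-group shifts push In's atomic radius up.
Ba > In: relative to In, both the across-period and down-group shifts push Ba's atomic radius up.
Approximate values (pm): Ge 121, In 142, Ba 196.
So from largest to smallest: Ba > In > Ge.

Ba > In > Ge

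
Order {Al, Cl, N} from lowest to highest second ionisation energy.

Al, Cl, N

Consider each +1 ion: Al⁺ still has 2 valence electrons; Cl⁺ still has 6 valence electrons; N⁺ still has 4 valence electrons.
All are still removing valence electrons, so compare the +1 ions as you would atoms: IE_2 generally rises across a period (higher Z_eff) and falls down a group (larger shell), subject to the usual subshell exceptions.
Valence configurations: Al⁺ [Ne]3s², Cl⁺ [Ne]3s²3p⁴, N⁺ [He]2s²2p².
The numbers (kJ/mol): Al 1817, Cl 2298, N 2856.
Hence IE_2: Al < Cl < N.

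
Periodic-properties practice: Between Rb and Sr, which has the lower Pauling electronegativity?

Rb is in period 5, group 1; Sr is in period 5, group 2.
Smaller atoms with higher effective nuclear charge are more electronegative.
All lie in period 5, so electronegativity increases left to right.
So Rb has the lower Pauling electronegativity (Rb < Sr).

Rb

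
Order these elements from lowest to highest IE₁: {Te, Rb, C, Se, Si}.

Rb, Si, Te, Se, C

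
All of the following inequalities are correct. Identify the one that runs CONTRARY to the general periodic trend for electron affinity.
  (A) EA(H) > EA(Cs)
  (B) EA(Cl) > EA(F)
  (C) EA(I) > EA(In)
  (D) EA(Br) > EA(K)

The general trend: electron affinity increases across a period and decreases down a group.
(A) H (period 1, group 1) vs Cs (period 6, group 1): the stated order agrees with the simple trend.
(B) Cl (period 3, group 17) vs F (period 2, group 17): the stated order contradicts the simple trend.
(C) I (period 5, group 17) vs In (period 5, group 13): the stated order agrees with the simple trend.
(D) Br (period 4, group 17) vs K (period 4, group 1): the stated order agrees with the simple trend.
The exception is (B): F's small 2p subshell makes the incoming electron feel strong e⁻–e⁻ repulsion, so Cl actually releases more energy on gaining an electron.

(B)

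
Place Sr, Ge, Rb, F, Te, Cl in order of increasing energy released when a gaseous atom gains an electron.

Sr, Rb, Ge, Te, F, Cl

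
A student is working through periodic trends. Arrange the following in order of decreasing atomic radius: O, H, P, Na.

Na, P, O, H

H is in period 1, group 1; O is in period 2, group 16; Na is in period 3, group 1; P is in period 3, group 15.
Moving right in a period, electrons are added to the same shell under a stronger nuclear pull, so atoms get smaller; moving down, a new shell is opened and atoms get larger.
These span different periods and groups, so the two trends combine.
O > H: the two effects oppose for this pair; the down-group effect wins (63 vs 32 pm).
P > O: relative to O, both the across-period and down-group shifts push P's atomic radius up.
Na > P: both are in period 3; the period trend gives Na the larger value.
For reference (pm): H 32, O 63, Na 155, P 111.
So from largest to smallest: Na > P > O > H.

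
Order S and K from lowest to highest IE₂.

The second ionization energy removes an electron from the +1 ion. For each element: S⁺ still has 5 valence electrons; K⁺ is the bare [Ar] core.
Breaking into a closed-shell core is much more expensive than removing a leftover valence electron — K has the largest IE_2 here.
The numbers (kJ/mol): S 2252, K 3052.
Hence IE_2: S < K.

S, K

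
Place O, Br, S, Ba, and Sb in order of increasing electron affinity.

O is in period 2, group 16; S is in period 3, group 16; Br is in period 4, group 17; Sb is in period 5, group 15; Ba is in period 6, group 2.
Atoms with high Z_eff and room in the valence shell (especially the halogens) have the most exothermic electron affinities.
These span different periods and groups, so the two trends combine.
Sb > Ba: both effects reinforce here, so Sb is clearly the higher of the two.
O > Sb: relative to Sb, both the across-period and down-group shifts push O's electron affinity up.
S > O: this pair runs against the simple trend — see the exception note.
Br > S: the two effects oppose for this pair; the across-period effect wins (325 vs 200 kJ/mol).
Note the exception: S has a higher electron affinity than O, contrary to the simple trend — the compact 2p subshell of O repels the added electron more than S's larger 3p does.
For reference (kJ/mol): O 141, S 200, Br 325, Sb 103, Ba 14.
So from lowest to highest: Ba < Sb < O < S < Br.

Ba, Sb, O, S, Br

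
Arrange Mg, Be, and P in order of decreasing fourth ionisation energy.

After 3 electrons have been removed, what remains? Mg³⁺ is already 1 electron into the core; Be³⁺ is already 1 electron into the core; P³⁺ still has 2 valence electrons.
Pulling an electron out of a noble-gas core costs far more than removing a remaining valence electron, so Mg and Be sit at the high end of IE_4.
The numbers (kJ/mol): Mg 10543, Be 21007, P 4964.
Overall IE_4 order: P < Mg < Be.

Be > Mg > P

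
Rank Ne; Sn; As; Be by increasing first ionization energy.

Be is in period 2, group 2; Ne is in period 2, group 18; As is in period 4, group 15; Sn is in period 5, group 14.
Removing the outermost electron gets harder across a period and easier down a group.
These span different periods and groups, so the two trends combine.
Be > Sn: the two effects oppose for this pair; the down-group effect wins (900 vs 709 kJ/mol).
As > Be: period and group pull opposite ways; the across-period shift dominates (947 vs 900 kJ/mol).
Ne > As: relative to As, both the across-period and down-group shifts push Ne's first ionization energy up.
Tabulated first ionization energy (kJ/mol): Be 900, Ne 2081, As 947, Sn 709.
So from lowest to highest: Sn < Be < As < Ne.

Sn < Be < As < Ne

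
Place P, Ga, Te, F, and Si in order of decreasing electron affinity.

EA tends to increase across a period and decrease down a group, though the pattern is less regular than for IE or radius.
Here both period and group differ, so the two effects have to be weighed against each other.
P > Ga: relative to Ga, both the across-period and down-group shifts push P's electron affinity up.
Si > P: this pair runs against the simple trend — see the exception note.
Te > Si: period and group pull opposite ways; the across-period shift dominates (190 vs 134 kJ/mol).
F > Te: both effects reinforce here, so F is clearly the higher of the two.
Note the exception: Si has a higher electron affinity than P, contrary to the simple trend — adding an electron to P's half-filled 3p³ is unfavourable, so Si (3p²) has the more exothermic EA.
Approximate values (kJ/mol): F 328, Si 134, P 72, Ga 29, Te 190.
So from highest to lowest: F > Te > Si > P > Ga.

F, Te, Si, P, Ga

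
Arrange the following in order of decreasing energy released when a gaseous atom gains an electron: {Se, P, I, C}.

C is in period 2, group 14; P is in period 3, group 15; Se is in period 4, group 16; I is in period 5, group 17.
Atoms with high Z_eff and room in the valence shell (especially the halogens) have the most exothermic electron affinities.
These sit on a diagonal, where the across-period and down-group effects partly cancel.
C > P: period and group pull opposite ways; the down-group shift dominates (122 vs 72 kJ/mol).
Se > C: the two effects oppose for this pair; the across-period effect wins (195 vs 122 kJ/mol).
I > Se: period and group pull opposite ways; the across-period shift dominates (295 vs 195 kJ/mol).
For reference (kJ/mol): C 122, P 72, Se 195, I 295.
So from highest to lowest: I > Se > C > P.

I > Se > C > P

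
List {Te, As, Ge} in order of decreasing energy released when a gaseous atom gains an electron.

Ge is in period 4, group 14; As is in period 4, group 15; Te is in period 5, group 16.
EA tends to increase across a period and decrease down a group, though the pattern is less regular than for IE or radius.
These span different periods and groups, so the two trends combine.
Ge > As: this pair runs against the simple trend — see the exception note.
Te > Ge: the two effects oppose for this pair; the across-period effect wins (190 vs 119 kJ/mol).
Note the exception: Ge has a higher electron affinity than As, contrary to the simple trend — adding an electron to As's half-filled 4p³ is unfavourable, so Ge (4p²) has the more exothermic EA.
Tabulated electron affinity (kJ/mol): Ge 119, As 78, Te 190.
So from highest to lowest: Te > Ge > As.

Te, Ge, As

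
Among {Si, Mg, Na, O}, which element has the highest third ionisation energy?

IE_3 is the cost of taking one more electron from the +2 cation: Si²⁺ still has 2 valence electrons; Mg²⁺ is the bare [Ne] core; Na²⁺ is already 1 electron into the core; O²⁺ still has 4 valence electrons.
Breaking into a closed-shell core is much more expensive than removing a leftover valence electron — Na and Mg have the largest IE_3 here.
Valence configurations: Si²⁺ [Ne]3s², O²⁺ [He]2s²2p².
Tabulated IE_3 (kJ/mol): Si 3232, Mg 7733, Na 6910, O 5300.
Hence IE_3: Si < O < Na < Mg.

Mg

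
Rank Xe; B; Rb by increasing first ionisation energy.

Rb < B < Xe

Removing the outermost electron gets harder across a period and easier down a group.
These span different periods and groups, so the two trends combine.
B > Rb: both effects reinforce here, so B is clearly the higher of the two.
Xe > B: the two effects oppose for this pair; the across-period effect wins (1170 vs 801 kJ/mol).
For reference (kJ/mol): B 801, Rb 403, Xe 1170.
So from lowest to highest: Rb < B < Xe.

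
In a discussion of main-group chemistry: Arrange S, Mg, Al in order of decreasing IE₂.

S > Al > Mg

After 1 electron has been removed, what remains? S⁺ still has 5 valence electrons; Mg⁺ still has 1 valence electron; Al⁺ still has 2 valence electrons.
All are still removing valence electrons, so compare the +1 ions as you would atoms: IE_2 generally rises across a period (higher Z_eff) and falls down a group (larger shell), subject to the usual subshell exceptions.
Valence configurations: S⁺ [Ne]3s²3p³, Mg⁺ [Ne]3s¹, Al⁺ [Ne]3s².
Tabulated IE_2 (kJ/mol): S 2252, Mg 1451, Al 1817.
Hence IE_2: Mg < Al < S.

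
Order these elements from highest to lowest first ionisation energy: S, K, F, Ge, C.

F > C > S > Ge > K

C is in period 2, group 14; F is in period 2, group 17; S is in period 3, group 16; K is in period 4, group 1; Ge is in period 4, group 14.
Removing the outermost electron gets harder across a period and easier down a group.
Neither a single period nor a single group — weigh both effects.
Ge > K: Ge lies to the right of K in period 4, so the across-period effect alone puts Ge higher.
S > Ge: relative to Ge, both the across-period and down-group shifts push S's first ionization energy up.
C > S: period and group pull opposite ways; the down-group shift dominates (1086 vs 1000 kJ/mol).
F > C: F lies to the right of C in period 2, so the across-period effect alone puts F higher.
For reference (kJ/mol): C 1086, F 1681, S 1000, K 419, Ge 762.
So from highest to lowest: F > C > S > Ge > K.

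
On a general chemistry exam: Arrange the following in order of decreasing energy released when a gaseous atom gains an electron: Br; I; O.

Br > I > O

Adding an electron releases more energy for atoms nearer the top right (short of the noble gases).
Here both period and group differ, so the two effects have to be weighed against each other.
I > O: the two effects oppose for this pair; the across-period effect wins (295 vs 141 kJ/mol).
Br > I: Br sits above I in group 17, so the down-group effect alone puts Br higher.
Approximate values (kJ/mol): O 141, Br 325, I 295.
So from highest to lowest: Br > I > O.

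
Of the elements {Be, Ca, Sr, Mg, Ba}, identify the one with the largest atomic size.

Ba

Radius decreases left→right (rising Z_eff, same n) and increases top→bottom (higher n).
All are in group 2, so atomic radius increases down the group.
The largest atomic size among these belongs to Ba.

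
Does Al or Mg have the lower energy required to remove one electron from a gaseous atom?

Al

First ionization energy rises across a period (greater Z_eff holds electrons more tightly) and falls down a group (valence electrons are farther from the nucleus).
All lie in period 3; the across-period trend (first ionization energy increases left to right) applies, with the exception below.
Note the exception: Mg has a higher first ionization energy than Al, contrary to the simple trend — Al's single 3p electron is easier to remove than one from Mg's filled 3s².
Tabulated first ionization energy (kJ/mol): Mg 738, Al 578.
So Al has the lower energy required to remove one electron from a gaseous atom (Al < Mg).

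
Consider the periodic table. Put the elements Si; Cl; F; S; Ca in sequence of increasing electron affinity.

F is in period 2, group 17; Si is in period 3, group 14; S is in period 3, group 16; Cl is in period 3, group 17; Ca is in period 4, group 2.
Atoms with high Z_eff and room in the valence shell (especially the halogens) have the most exothermic electron affinities.
These span different periods and groups, so the two trends combine.
Si > Ca: both effects reinforce here, so Si is clearly the higher of the two.
S > Si: both are in period 3; the period trend gives S the larger value.
F > S: both effects reinforce here, so F is clearly the higher of the two.
Cl > F: this pair runs against the simple trend — see the exception note.
Note the exception: Cl has a higher electron affinity than F, contrary to the simple trend — F's small 2p subshell makes the incoming electron feel strong e⁻–e⁻ repulsion, so Cl actually releases more energy on gaining an electron.
Approximate values (kJ/mol): F 328, Si 134, S 200, Cl 349, Ca 2.
So from lowest to highest: Ca < Si < S < F < Cl.

Ca, Si, S, F, Cl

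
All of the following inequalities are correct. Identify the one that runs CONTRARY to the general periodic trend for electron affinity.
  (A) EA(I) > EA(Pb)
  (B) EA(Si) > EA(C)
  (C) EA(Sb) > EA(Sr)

The general trend: electron affinity increases across a period and decreases down a group.
(A) I (period 5, group 17) vs Pb (period 6, group 14): the stated order agrees with the simple trend.
(B) Si (period 3, group 14) vs C (period 2, group 14): the stated order contradicts the simple trend.
(C) Sb (period 5, group 15) vs Sr (period 5, group 2): the stated order agrees with the simple trend.
The exception is (B): Si's larger, more diffuse 3p orbitals accept an added electron slightly more readily than C's compact 2p.

(B)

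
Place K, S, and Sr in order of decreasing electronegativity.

S > Sr > K

S is in period 3, group 16; K is in period 4, group 1; Sr is in period 5, group 2.
EN rises left→right (higher Z_eff, smaller atoms) and falls top→bottom (larger, more shielded atoms).
Here both period and group differ, so the two effects have to be weighed against each other.
Sr > K: the two effects oppose for this pair; the across-period effect wins (0.95 vs 0.82).
S > Sr: both effects reinforce here, so S is clearly the higher of the two.
Tabulated electronegativity (Pauling): S 2.58, K 0.82, Sr 0.95.
So from highest to lowest: S > Sr > K.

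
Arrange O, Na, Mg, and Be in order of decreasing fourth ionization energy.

Be > Mg > Na > O

After 3 electrons have been removed, what remains? O³⁺ still has 3 valence electrons; Na³⁺ is already 2 electrons into the core; Mg³⁺ is already 1 electron into the core; Be³⁺ is already 1 electron into the core.
Breaking into a closed-shell core is much more expensive than removing a leftover valence electron — Na, Mg and Be have the largest IE_4 here.
Approximate IE_4 values (kJ/mol): O 7469, Na 9543, Mg 10543, Be 21007.
So the fourth ionization energies run O < Na < Mg < Be.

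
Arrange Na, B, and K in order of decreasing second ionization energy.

Na, K, B

After 1 electron has been removed, what remains? Na⁺ is the bare [Ne] core; B⁺ still has 2 valence electrons; K⁺ is the bare [Ar] core.
Breaking into a closed-shell core is much more expensive than removing a leftover valence electron — K and Na have the largest IE_2 here.
Tabulated IE_2 (kJ/mol): Na 4562, B 2427, K 3052.
Putting it together, IE_2: B < K < Na.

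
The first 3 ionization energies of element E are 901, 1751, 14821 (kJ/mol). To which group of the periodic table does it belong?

Group 2

Look for the largest jump between consecutive ionization energies: IE3/IE2 ≈ 8.5, far larger than any earlier ratio.
That jump marks the point where a core electron is being removed. So the atom has 2 valence electrons.
A main-group element with 2 valence electrons is in group 2.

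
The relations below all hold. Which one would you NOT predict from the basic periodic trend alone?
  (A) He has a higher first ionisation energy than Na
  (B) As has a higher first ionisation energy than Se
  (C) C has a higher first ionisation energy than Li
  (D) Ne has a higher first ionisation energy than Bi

The general trend: first ionisation energy increases across a period and decreases down a group.
(A) He (period 1, group 18) vs Na (period 3, group 1): the stated order agrees with the simple trend.
(B) As (period 4, group 15) vs Se (period 4, group 16): the stated order contradicts the simple trend.
(C) C (period 2, group 14) vs Li (period 2, group 1): the stated order agrees with the simple trend.
(D) Ne (period 2, group 18) vs Bi (period 6, group 15): the stated order agrees with the simple trend.
The exception is (B): Se (4p⁴) ionizes more easily than half-filled As (4p³).

(B)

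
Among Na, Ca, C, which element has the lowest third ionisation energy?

C

The third ionization energy removes an electron from the +2 ion. For each element: Na²⁺ is already 1 electron into the core; Ca²⁺ is the bare [Ar] core; C²⁺ still has 2 valence electrons.
Core electrons are held far more tightly than valence electrons, so Ca and Na top the IE_3 order.
Tabulated IE_3 (kJ/mol): Na 6910, Ca 4912, C 4620.
Hence IE_3: C < Ca < Na.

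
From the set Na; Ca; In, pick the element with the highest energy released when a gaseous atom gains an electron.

Na

Na is in period 3, group 1; Ca is in period 4, group 2; In is in period 5, group 13.
Atoms with high Z_eff and room in the valence shell (especially the halogens) have the most exothermic electron affinities.
These sit on a diagonal, where the across-period and down-group effects partly cancel.
In > Ca: the two effects oppose for this pair; the across-period effect wins (29 vs 2 kJ/mol).
Na > In: the two effects oppose for this pair; the down-group effect wins (53 vs 29 kJ/mol).
For reference (kJ/mol): Na 53, Ca 2, In 29.
The highest energy released when a gaseous atom gains an electron among these belongs to Na.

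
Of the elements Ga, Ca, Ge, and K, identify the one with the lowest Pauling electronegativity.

K is in period 4, group 1; Ca is in period 4, group 2; Ga is in period 4, group 13; Ge is in period 4, group 14.
Atoms toward the upper right of the periodic table pull bonding electrons most strongly.
All lie in period 4, so electronegativity increases left to right.
The lowest Pauling electronegativity among these belongs to K.

K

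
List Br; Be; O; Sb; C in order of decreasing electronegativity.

O, Br, C, Sb, Be

Be is in period 2, group 2; C is in period 2, group 14; O is in period 2, group 16; Br is in period 4, group 17; Sb is in period 5, group 15.
Smaller atoms with higher effective nuclear charge are more electronegative.
Neither a single period nor a single group — weigh both effects.
Sb > Be: period and group pull opposite ways; the across-period shift dominates (2.05 vs 1.57).
C > Sb: period and group pull opposite ways; the down-group shift dominates (2.55 vs 2.05).
Br > C: period and group pull opposite ways; the across-period shift dominates (2.96 vs 2.55).
O > Br: period and group pull opposite ways; the down-group shift dominates (3.44 vs 2.96).
Tabulated electronegativity (Pauling): Be 1.57, C 2.55, O 3.44, Br 2.96, Sb 2.05.
So from highest to lowest: O > Br > C > Sb > Be.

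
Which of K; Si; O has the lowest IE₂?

Si

IE_2 is the cost of taking one more electron from the +1 cation: K⁺ is the bare [Ar] core; Si⁺ still has 3 valence electrons; O⁺ still has 5 valence electrons.
Usually core removal costs more than valence removal, but here the competition is close: a tightly held n=2 valence electron can cost more to remove than an n=3 core electron, so the actual values have to decide it.
Valence configurations: Si⁺ [Ne]3s²3p¹, O⁺ [He]2s²2p³.
Tabulated IE_2 (kJ/mol): K 3052, Si 1577, O 3388.
Overall IE_2 order: Si < K < O.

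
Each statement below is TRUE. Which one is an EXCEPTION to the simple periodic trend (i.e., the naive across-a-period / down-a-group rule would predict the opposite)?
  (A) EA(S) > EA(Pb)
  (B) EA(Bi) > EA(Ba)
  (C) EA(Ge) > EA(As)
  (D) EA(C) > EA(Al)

(C)

The general trend: electron affinity increases across a period and decreases down a group.
(A) S (period 3, group 16) vs Pb (period 6, group 14): the stated order agrees with the simple trend.
(B) Bi (period 6, group 15) vs Ba (period 6, group 2): the stated order agrees with the simple trend.
(C) Ge (period 4, group 14) vs As (period 4, group 15): the stated order contradicts the simple trend.
(D) C (period 2, group 14) vs Al (period 3, group 13): the stated order agrees with the simple trend.
The exception is (C): adding an electron to As's half-filled 4p³ is unfavourable, so Ge (4p²) has the more exothermic EA.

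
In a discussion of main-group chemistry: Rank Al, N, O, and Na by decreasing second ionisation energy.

The second ionization energy removes an electron from the +1 ion. For each element: Al⁺ still has 2 valence electrons; N⁺ still has 4 valence electrons; O⁺ still has 5 valence electrons; Na⁺ is the bare [Ne] core.
Breaking into a closed-shell core is much more expensive than removing a leftover valence electron — Na has the largest IE_2 here.
Valence configurations: Al⁺ [Ne]3s², N⁺ [He]2s²2p², O⁺ [He]2s²2p³.
The numbers (kJ/mol): Al 1817, N 2856, O 3388, Na 4562.
Overall IE_2 order: Al < N < O < Na.

Na > O > N > Al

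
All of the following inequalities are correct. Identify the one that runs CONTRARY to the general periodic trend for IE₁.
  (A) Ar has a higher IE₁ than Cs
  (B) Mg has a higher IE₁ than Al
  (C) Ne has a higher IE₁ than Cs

(B)

The general trend: IE₁ increases across a period and decreases down a group.
(A) Ar (period 3, group 18) vs Cs (period 6, group 1): the stated order agrees with the simple trend.
(B) Mg (period 3, group 2) vs Al (period 3, group 13): the stated order contradicts the simple trend.
(C) Ne (period 2, group 18) vs Cs (period 6, group 1): the stated order agrees with the simple trend.
The exception is (B): Al's single 3p electron is easier to remove than one from Mg's filled 3s².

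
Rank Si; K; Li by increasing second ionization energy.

The second ionization energy removes an electron from the +1 ion. For each element: Si⁺ still has 3 valence electrons; K⁺ is the bare [Ar] core; Li⁺ is the bare [He] core.
Pulling an electron out of a noble-gas core costs far more than removing a remaining valence electron, so K and Li sit at the high end of IE_2.
The numbers (kJ/mol): Si 1577, K 3052, Li 7298.
Hence IE_2: Si < K < Li.

Si < K < Li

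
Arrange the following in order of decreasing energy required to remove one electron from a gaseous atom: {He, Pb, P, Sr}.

He is in period 1, group 18; P is in period 3, group 15; Sr is in period 5, group 2; Pb is in period 6, group 14.
Across a period the outer electron is held more tightly (higher IE₁); down a group it sits in a higher shell, more shielded, and comes off more easily.
Neither a single period nor a single group — weigh both effects.
Pb > Sr: period and group pull opposite ways; the across-period shift dominates (716 vs 550 kJ/mol).
P > Pb: relative to Pb, both the across-period and down-group shifts push P's first ionization energy up.
He > P: both effects reinforce here, so He is clearly the higher of the two.
Tabulated first ionization energy (kJ/mol): He 2372, P 1012, Sr 550, Pb 716.
So from highest to lowest: He > P > Pb > Sr.

He > P > Pb > Sr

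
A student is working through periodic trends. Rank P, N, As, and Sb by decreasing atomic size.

Sb, As, P, N

N is in period 2, group 15; P is in period 3, group 15; As is in period 4, group 15; Sb is in period 5, group 15.
Across a period the added protons contract the valence shell; down a group each new principal shell makes the atom larger.
All are in group 15, so atomic radius increases down the group.
So from largest to smallest: Sb > As > P > N.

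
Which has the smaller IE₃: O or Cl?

The third ionization energy removes an electron from the +2 ion. For each element: O²⁺ still has 4 valence electrons; Cl²⁺ still has 5 valence electrons.
All are still removing valence electrons, so compare the +2 ions as you would atoms: IE_3 generally rises across a period (higher Z_eff) and falls down a group (larger shell), subject to the usual subshell exceptions.
Valence configurations: O²⁺ [He]2s²2p², Cl²⁺ [Ne]3s²3p³.
The numbers (kJ/mol): O 5300, Cl 3822.
Hence IE_3: Cl < O.

Cl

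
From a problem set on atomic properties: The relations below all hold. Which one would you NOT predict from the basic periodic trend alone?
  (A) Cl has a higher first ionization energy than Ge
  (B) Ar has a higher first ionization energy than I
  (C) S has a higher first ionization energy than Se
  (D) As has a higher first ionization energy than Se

The general trend: first ionization energy increases across a period and decreases down a group.
(A) Cl (period 3, group 17) vs Ge (period 4, group 14): the stated order agrees with the simple trend.
(B) Ar (period 3, group 18) vs I (period 5, group 17): the stated order agrees with the simple trend.
(C) S (period 3, group 16) vs Se (period 4, group 16): the stated order agrees with the simple trend.
(D) As (period 4, group 15) vs Se (period 4, group 16): the stated order contradicts the simple trend.
The exception is (D): Se (4p⁴) ionizes more easily than half-filled As (4p³).

(D)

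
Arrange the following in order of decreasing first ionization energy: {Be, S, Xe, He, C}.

He > Xe > C > S > Be

He is in period 1, group 18; Be is in period 2, group 2; C is in period 2, group 14; S is in period 3, group 16; Xe is in period 5, group 18.
First ionization energy rises across a period (greater Z_eff holds electrons more tightly) and falls down a group (valence electrons are farther from the nucleus).
These span different periods and groups, so the two trends combine.
S > Be: the two effects oppose for this pair; the across-period effect wins (1000 vs 900 kJ/mol).
C > S: period and group pull opposite ways; the down-group shift dominates (1086 vs 1000 kJ/mol).
Xe > C: the two effects oppose for this pair; the across-period effect wins (1170 vs 1086 kJ/mol).
He > Xe: He sits above Xe in group 18, so the down-group effect alone puts He higher.
Approximate values (kJ/mol): He 2372, Be 900, C 1086, S 1000, Xe 1170.
So from highest to lowest: He > Xe > C > S > Be.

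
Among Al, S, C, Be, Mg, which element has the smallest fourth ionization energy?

The fourth ionization energy removes an electron from the +3 ion. For each element: Al³⁺ is the bare [Ne] core; S³⁺ still has 3 valence electrons; C³⁺ still has 1 valence electron; Be³⁺ is already 1 electron into the core; Mg³⁺ is already 1 electron into the core.
Core electrons are held far more tightly than valence electrons, so Mg, Al and Be top the IE_4 order.
Valence configurations: S³⁺ [Ne]3s²3p¹, C³⁺ [He]2s¹.
Approximate IE_4 values (kJ/mol): Al 11577, S 4556, C 6223, Be 21007, Mg 10543.
So the fourth ionization energies run S < C < Mg < Al < Be.

S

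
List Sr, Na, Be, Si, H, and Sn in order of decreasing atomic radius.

Sr, Na, Sn, Si, Be, H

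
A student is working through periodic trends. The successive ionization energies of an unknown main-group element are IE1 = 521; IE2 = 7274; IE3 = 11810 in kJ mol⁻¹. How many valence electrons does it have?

1

Look for the largest jump between consecutive ionization energies: IE2/IE1 ≈ 14.0, far larger than any earlier ratio.
That jump marks the point where a core electron is being removed. So the atom has 1 valence electron.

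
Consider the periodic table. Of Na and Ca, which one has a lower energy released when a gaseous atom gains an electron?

Electron affinity generally becomes more exothermic across a period toward the halogens and less exothermic down a group.
A diagonal step moves right (one effect) and down (the opposite effect) at once.
Na > Ca: the two effects oppose for this pair; the down-group effect wins (53 vs 2 kJ/mol).
Approximate values (kJ/mol): Na 53, Ca 2.
So Ca has the lower energy released when a gaseous atom gains an electron (Ca < Na).

Ca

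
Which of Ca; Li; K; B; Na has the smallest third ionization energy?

Consider each +2 ion: Ca²⁺ is the bare [Ar] core; Li²⁺ is already 1 electron into the core; K²⁺ is already 1 electron into the core; B²⁺ still has 1 valence electron; Na²⁺ is already 1 electron into the core.
Pulling an electron out of a noble-gas core costs far more than removing a remaining valence electron, so K, Ca, Na and Li sit at the high end of IE_3.
The numbers (kJ/mol): Ca 4912, Li 11815, K 4420, B 3660, Na 6910.
Putting it together, IE_3: B < K < Ca < Na < Li.

B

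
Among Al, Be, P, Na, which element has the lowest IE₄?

P

The fourth ionization energy removes an electron from the +3 ion. For each element: Al³⁺ is the bare [Ne] core; Be³⁺ is already 1 electron into the core; P³⁺ still has 2 valence electrons; Na³⁺ is already 2 electrons into the core.
Pulling an electron out of a noble-gas core costs far more than removing a remaining valence electron, so Na, Al and Be sit at the high end of IE_4.
Approximate IE_4 values (kJ/mol): Al 11577, Be 21007, P 4964, Na 9543.
Overall IE_4 order: P < Na < Al < Be.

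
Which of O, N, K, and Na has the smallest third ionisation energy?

K

The third ionization energy removes an electron from the +2 ion. For each element: O²⁺ still has 4 valence electrons; N²⁺ still has 3 valence electrons; K²⁺ is already 1 electron into the core; Na²⁺ is already 1 electron into the core.
Usually core removal costs more than valence removal, but here the competition is close: a tightly held n=2 valence electron can cost more to remove than an n=3 core electron, so the actual values have to decide it.
Valence configurations: O²⁺ [He]2s²2p², N²⁺ [He]2s²2p¹.
Tabulated IE_3 (kJ/mol): O 5300, N 4578, K 4420, Na 6910.
Hence IE_3: K < N < O < Na.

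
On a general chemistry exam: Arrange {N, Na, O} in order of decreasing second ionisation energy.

Na > O > N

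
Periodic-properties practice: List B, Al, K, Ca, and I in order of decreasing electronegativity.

B is in period 2, group 13; Al is in period 3, group 13; K is in period 4, group 1; Ca is in period 4, group 2; I is in period 5, group 17.
Atoms toward the upper right of the periodic table pull bonding electrons most strongly.
Neither a single period nor a single group — weigh both effects.
Ca > K: Ca lies to the right of K in period 4, so the across-period effect alone puts Ca higher.
Al > Ca: relative to Ca, both the across-period and down-group shifts push Al's electronegativity up.
B > Al: B sits above Al in group 13, so the down-group effect alone puts B higher.
I > B: period and group pull opposite ways; the across-period shift dominates (2.66 vs 2.04).
For reference (Pauling): B 2.04, Al 1.61, K 0.82, Ca 1.00, I 2.66.
So from highest to lowest: I > B > Al > Ca > K.

I, B, Al, Ca, K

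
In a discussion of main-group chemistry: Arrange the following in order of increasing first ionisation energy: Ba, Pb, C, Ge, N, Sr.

Ba < Sr < Pb < Ge < C < N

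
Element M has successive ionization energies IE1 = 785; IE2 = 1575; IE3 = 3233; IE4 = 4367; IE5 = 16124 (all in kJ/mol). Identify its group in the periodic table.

Look for the largest jump between consecutive ionization energies: IE5/IE4 ≈ 3.7, far larger than any earlier ratio.
That jump marks the point where a core electron is being removed. So the atom has 4 valence electrons.
A main-group element with 4 valence electrons is in group 14.

Group 14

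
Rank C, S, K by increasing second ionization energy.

S < C < K

The second ionization energy removes an electron from the +1 ion. For each element: C⁺ still has 3 valence electrons; S⁺ still has 5 valence electrons; K⁺ is the bare [Ar] core.
Pulling an electron out of a noble-gas core costs far more than removing a remaining valence electron, so K sits at the high end of IE_2.
Valence configurations: C⁺ [He]2s²2p¹, S⁺ [Ne]3s²3p³.
The numbers (kJ/mol): C 2353, S 2252, K 3052.
Overall IE_2 order: S < C < K.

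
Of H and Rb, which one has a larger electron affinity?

H

H is in period 1, group 1; Rb is in period 5, group 1.
Electron affinity generally becomes more exothermic across a period toward the halogens and less exothermic down a group.
All are in group 1, so electron affinity increases up the group.
So H has the larger electron affinity (H > Rb).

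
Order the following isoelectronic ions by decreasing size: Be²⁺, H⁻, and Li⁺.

H⁻ > Li⁺ > Be²⁺

All of these have 2 electrons, so size is governed by nuclear charge alone: the more protons, the stronger the pull on the same electron cloud, and the smaller the ion.
Nuclear charges: Be²⁺ (Z=4), Li⁺ (Z=3), H⁻ (Z=1).
Largest to smallest: H⁻ > Li⁺ > Be²⁺.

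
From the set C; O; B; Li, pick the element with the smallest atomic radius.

Li is in period 2, group 1; B is in period 2, group 13; C is in period 2, group 14; O is in period 2, group 16.
Radius decreases left→right (rising Z_eff, same n) and increases top→bottom (higher n).
All lie in period 2, so atomic radius increases right to left.
The smallest atomic radius among these belongs to O.

O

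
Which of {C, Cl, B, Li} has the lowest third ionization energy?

IE_3 is the cost of taking one more electron from the +2 cation: C²⁺ still has 2 valence electrons; Cl²⁺ still has 5 valence electrons; B²⁺ still has 1 valence electron; Li²⁺ is already 1 electron into the core.
Breaking into a closed-shell core is much more expensive than removing a leftover valence electron — Li has the largest IE_3 here.
Valence configurations: C²⁺ [He]2s², Cl²⁺ [Ne]3s²3p³, B²⁺ [He]2s¹.
The numbers (kJ/mol): C 4620, Cl 3822, B 3660, Li 11815.
Hence IE_3: B < Cl < C < Li.

B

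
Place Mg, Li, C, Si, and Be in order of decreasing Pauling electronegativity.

C, Si, Be, Mg, Li

Li is in period 2, group 1; Be is in period 2, group 2; C is in period 2, group 14; Mg is in period 3, group 2; Si is in period 3, group 14.
Electronegativity increases across a period and decreases down a group, tracking effective nuclear charge and atomic size.
Here both period and group differ, so the two effects have to be weighed against each other.
Mg > Li: the two effects oppose for this pair; the across-period effect wins (1.31 vs 0.98).
Be > Mg: Be sits above Mg in group 2, so the down-group effect alone puts Be higher.
Si > Be: the two effects oppose for this pair; the across-period effect wins (1.90 vs 1.57).
C > Si: they share group 14; the group trend gives C the larger value.
Tabulated electronegativity (Pauling): Li 0.98, Be 1.57, C 2.55, Mg 1.31, Si 1.90.
So from highest to lowest: C > Si > Be > Mg > Li.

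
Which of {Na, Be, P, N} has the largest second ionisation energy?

Na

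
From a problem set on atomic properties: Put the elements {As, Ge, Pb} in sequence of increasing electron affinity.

Pb, As, Ge

Electron affinity generally becomes more exothermic across a period toward the halogens and less exothermic down a group.
Here both period and group differ, so the two effects have to be weighed against each other.
As > Pb: both effects reinforce here, so As is clearly the higher of the two.
Ge > As: this pair runs against the simple trend — see the exception note.
Note the exception: Ge has a higher electron affinity than As, contrary to the simple trend — adding an electron to As's half-filled 4p³ is unfavourable, so Ge (4p²) has the more exothermic EA.
Approximate values (kJ/mol): Ge 119, As 78, Pb 35.
So from lowest to highest: Pb < As < Ge.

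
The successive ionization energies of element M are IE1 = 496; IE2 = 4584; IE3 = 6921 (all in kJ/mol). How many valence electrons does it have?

Look for the largest jump between consecutive ionization energies: IE2/IE1 ≈ 9.2, far larger than any earlier ratio.
That jump marks the point where a core electron is being removed. So the atom has 1 valence electron.

1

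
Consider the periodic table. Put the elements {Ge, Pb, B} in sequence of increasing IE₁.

B is in period 2, group 13; Ge is in period 4, group 14; Pb is in period 6, group 14.
Removing the outermost electron gets harder across a period and easier down a group.
Neither a single period nor a single group — weigh both effects.
Ge > Pb: they share group 14; the group trend gives Ge the larger value.
B > Ge: the two effects oppose for this pair; the down-group effect wins (801 vs 762 kJ/mol).
Approximate values (kJ/mol): B 801, Ge 762, Pb 716.
So from lowest to highest: Pb < Ge < B.

Pb < Ge < B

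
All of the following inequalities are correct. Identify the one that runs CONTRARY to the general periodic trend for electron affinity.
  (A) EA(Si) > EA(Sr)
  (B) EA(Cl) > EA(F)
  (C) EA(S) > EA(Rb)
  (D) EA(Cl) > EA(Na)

The general trend: electron affinity increases across a period and decreases down a group.
(A) Si (period 3, group 14) vs Sr (period 5, group 2): the stated order agrees with the simple trend.
(B) Cl (period 3, group 17) vs F (period 2, group 17): the stated order contradicts the simple trend.
(C) S (period 3, group 16) vs Rb (period 5, group 1): the stated order agrees with the simple trend.
(D) Cl (period 3, group 17) vs Na (period 3, group 1): the stated order agrees with the simple trend.
The exception is (B): F's small 2p subshell makes the incoming electron feel strong e⁻–e⁻ repulsion, so Cl actually releases more energy on gaining an electron.

(B)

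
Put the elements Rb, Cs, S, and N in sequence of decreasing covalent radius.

Cs > Rb > S > N

N is in period 2, group 15; S is in period 3, group 16; Rb is in period 5, group 1; Cs is in period 6, group 1.
Across a period the added protons contract the valence shell; down a group each new principal shell makes the atom larger.
Neither a single period nor a single group — weigh both effects.
S > N: the two effects oppose for this pair; the down-group effect wins (103 vs 71 pm).
Rb > S: relative to S, both the across-period and down-group shifts push Rb's atomic radius up.
Cs > Rb: they share group 1; the group trend gives Cs the larger value.
For reference (pm): N 71, S 103, Rb 210, Cs 232.
So from largest to smallest: Cs > Rb > S > N.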